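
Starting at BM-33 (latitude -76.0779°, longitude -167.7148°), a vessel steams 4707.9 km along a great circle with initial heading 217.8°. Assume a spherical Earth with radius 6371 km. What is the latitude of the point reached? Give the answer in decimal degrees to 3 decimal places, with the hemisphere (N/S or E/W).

57.726°S

δ = d/R = 4707.9/6371 = 0.738958 rad
φ₂ = arcsin(sin φ₁ cos δ + cos φ₁ sin δ cos θ)
   = arcsin(-0.97062·0.73917 + 0.24060·0.67352·-0.79016) = -57.72571°
λ₂ = λ₁ + atan2(sin θ sin δ cos φ₁, cos δ − sin φ₁ sin φ₂) = 62.91648°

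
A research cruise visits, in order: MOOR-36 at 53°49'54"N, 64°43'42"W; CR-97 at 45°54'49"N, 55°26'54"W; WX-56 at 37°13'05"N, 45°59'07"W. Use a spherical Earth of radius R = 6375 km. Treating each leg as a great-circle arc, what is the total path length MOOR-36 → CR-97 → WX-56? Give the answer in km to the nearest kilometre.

MOOR-36: φ = +53.83167°, λ = -64.72833°
CR-97: φ = +45.91361°, λ = -55.44833°
WX-56: φ = +37.21806°, λ = -45.98528°
MOOR-36→CR-97: c = 0.172887 rad, d = 1102.16 km
CR-97→WX-56: c = 0.195421 rad, d = 1245.81 km
Total = 1102.16 + 1245.81 = 2347.96 km

2348 km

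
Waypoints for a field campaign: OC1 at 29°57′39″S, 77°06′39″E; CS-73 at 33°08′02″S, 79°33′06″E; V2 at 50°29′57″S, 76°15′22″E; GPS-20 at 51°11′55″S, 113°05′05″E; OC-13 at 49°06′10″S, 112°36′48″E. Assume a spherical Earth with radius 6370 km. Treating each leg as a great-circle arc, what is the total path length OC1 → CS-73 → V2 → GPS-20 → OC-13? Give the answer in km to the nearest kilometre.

5166 km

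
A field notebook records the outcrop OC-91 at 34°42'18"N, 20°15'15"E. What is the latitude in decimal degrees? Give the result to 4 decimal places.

34° + 42′/60 + 18″/3600 = 34 + 0.70000 + 0.00500 = 34.7050°

34.7050°N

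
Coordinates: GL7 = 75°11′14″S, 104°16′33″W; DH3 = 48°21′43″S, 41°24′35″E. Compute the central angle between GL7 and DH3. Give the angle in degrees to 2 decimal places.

54.39°

GL7: φ = -75.18722°, λ = -104.27583°
DH3: φ = -48.36194°, λ = +41.40972°
Δφ = 26.8253°,  Δλ = 145.6856°
a = sin²(Δφ/2) + cos φ₁ cos φ₂ sin²(Δλ/2) = 0.208892
c = 2·arcsin(√a) = 0.949344 rad = 54.3934°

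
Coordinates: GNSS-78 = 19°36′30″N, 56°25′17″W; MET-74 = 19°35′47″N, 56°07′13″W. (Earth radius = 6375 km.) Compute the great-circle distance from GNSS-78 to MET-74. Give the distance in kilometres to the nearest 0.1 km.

31.6 km

GNSS-78: φ = +19.60833°, λ = -56.42139°
MET-74: φ = +19.59639°, λ = -56.12028°
Δφ = -0.0119°,  Δλ = 0.3011°
a = sin²(Δφ/2) + cos φ₁ cos φ₂ sin²(Δλ/2) = 0.000006
c = 2·arcsin(√a) = 0.004955 rad = 0.2839°
d = R·c = 6375 × 0.004955 = 31.6 km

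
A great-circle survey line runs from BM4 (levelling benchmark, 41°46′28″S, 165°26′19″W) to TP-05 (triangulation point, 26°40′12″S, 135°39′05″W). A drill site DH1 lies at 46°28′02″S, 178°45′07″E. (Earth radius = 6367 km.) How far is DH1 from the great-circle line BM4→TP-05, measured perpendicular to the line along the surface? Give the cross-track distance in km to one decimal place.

BM4: φ = -41.77444°, λ = -165.43861°
TP-05: φ = -26.67000°, λ = -135.65139°
DH1: φ = -46.46722°, λ = +178.75194°
δ₁₃ = central angle BM4→DH1 = 0.213868 rad  (haversine)
θ₁₃ = bearing BM4→DH1 = 242.144°,  θ₁₂ = bearing BM4→TP-05 = 67.716°
dₓₜ = R·arcsin(sin δ₁₃ · sin(θ₁₃ − θ₁₂)) = 6367·arcsin(0.21224·sin(174.428°)) = 131.219 km
|dₓₜ| = 131.219 km

131.2 km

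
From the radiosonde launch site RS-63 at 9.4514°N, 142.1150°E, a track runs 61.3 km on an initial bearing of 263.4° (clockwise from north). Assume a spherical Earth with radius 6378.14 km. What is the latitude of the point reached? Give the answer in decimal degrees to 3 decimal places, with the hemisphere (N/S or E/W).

9.388°N

δ = d/R = 61.3/6378.14 = 0.009611 rad
φ₂ = arcsin(sin φ₁ cos δ + cos φ₁ sin δ cos θ)
   = arcsin(0.16421·0.99995 + 0.98643·0.00961·-0.11494) = 9.38767°
λ₂ = λ₁ + atan2(sin θ sin δ cos φ₁, cos δ − sin φ₁ sin φ₂) = 141.56056°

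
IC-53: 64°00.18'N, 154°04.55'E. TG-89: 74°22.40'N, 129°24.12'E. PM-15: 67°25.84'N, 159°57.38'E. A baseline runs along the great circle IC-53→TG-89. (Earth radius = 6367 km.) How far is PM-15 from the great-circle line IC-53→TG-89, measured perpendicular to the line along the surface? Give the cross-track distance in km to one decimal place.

IC-53: φ = +64.00300°, λ = +154.07583°
TG-89: φ = +74.37333°, λ = +129.40200°
PM-15: φ = +67.43067°, λ = +159.95633°
δ₁₃ = central angle IC-53→PM-15 = 0.073149 rad  (haversine)
θ₁₃ = bearing IC-53→PM-15 = 32.550°,  θ₁₂ = bearing IC-53→TG-89 = 330.910°
dₓₜ = R·arcsin(sin δ₁₃ · sin(θ₁₃ − θ₁₂)) = 6367·arcsin(0.07308·sin(-298.360°)) = 409.759 km
|dₓₜ| = 409.759 km

409.8 km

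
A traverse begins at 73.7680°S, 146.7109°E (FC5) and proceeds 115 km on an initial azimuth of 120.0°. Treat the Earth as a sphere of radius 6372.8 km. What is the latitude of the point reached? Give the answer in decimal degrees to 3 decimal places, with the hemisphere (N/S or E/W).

δ = d/R = 115/6372.8 = 0.018045 rad
φ₂ = arcsin(sin φ₁ cos δ + cos φ₁ sin δ cos θ)
   = arcsin(-0.96014·0.99984 + 0.27953·0.01804·-0.50000) = -74.26016°
λ₂ = λ₁ + atan2(sin θ sin δ cos φ₁, cos δ − sin φ₁ sin φ₂) = 150.01335°

74.260°S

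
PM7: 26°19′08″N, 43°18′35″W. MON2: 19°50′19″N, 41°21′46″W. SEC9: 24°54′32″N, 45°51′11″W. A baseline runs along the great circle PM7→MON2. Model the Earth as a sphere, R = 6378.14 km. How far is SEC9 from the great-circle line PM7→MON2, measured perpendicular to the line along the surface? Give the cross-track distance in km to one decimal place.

289.2 km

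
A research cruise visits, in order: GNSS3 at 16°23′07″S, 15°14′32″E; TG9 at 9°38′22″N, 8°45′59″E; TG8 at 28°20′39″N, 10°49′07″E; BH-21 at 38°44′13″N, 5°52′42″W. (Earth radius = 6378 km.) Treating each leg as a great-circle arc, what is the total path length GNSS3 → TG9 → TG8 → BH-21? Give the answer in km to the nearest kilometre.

GNSS3: φ = -16.38528°, λ = +15.24222°
TG9: φ = +9.63944°, λ = +8.76639°
TG8: φ = +28.34417°, λ = +10.81861°
BH-21: φ = +38.73694°, λ = -5.87833°
GNSS3→TG9: c = 0.467784 rad, d = 2983.52 km
TG9→TG8: c = 0.328190 rad, d = 2093.20 km
TG8→BH-21: c = 0.302316 rad, d = 1928.17 km
Total = 2983.52 + 2093.20 + 1928.17 = 7004.89 km

7005 km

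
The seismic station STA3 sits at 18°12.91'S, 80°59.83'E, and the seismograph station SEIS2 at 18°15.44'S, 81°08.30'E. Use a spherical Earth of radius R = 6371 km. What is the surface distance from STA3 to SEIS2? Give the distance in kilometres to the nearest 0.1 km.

15.6 km

STA3: φ = -18.21517°, λ = +80.99717°
SEIS2: φ = -18.25733°, λ = +81.13833°
Δφ = -0.0422°,  Δλ = 0.1412°
a = sin²(Δφ/2) + cos φ₁ cos φ₂ sin²(Δλ/2) = 0.000002
c = 2·arcsin(√a) = 0.002453 rad = 0.1406°
d = R·c = 6371 × 0.002453 = 15.6 km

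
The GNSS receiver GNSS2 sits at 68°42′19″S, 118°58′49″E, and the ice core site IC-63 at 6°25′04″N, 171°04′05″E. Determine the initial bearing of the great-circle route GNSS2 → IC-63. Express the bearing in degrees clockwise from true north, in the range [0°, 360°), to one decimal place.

52.1°

GNSS2: φ = -68.70528°, λ = +118.98028°
IC-63: φ = +6.41778°, λ = +171.06806°
Δλ = 52.0878°
y = sin Δλ · cos φ₂ = 0.784009
x = cos φ₁ sin φ₂ − sin φ₁ cos φ₂ cos Δλ = 0.609507
θ = atan2(y, x) = 52.1376° → 52.1376° (mod 360°)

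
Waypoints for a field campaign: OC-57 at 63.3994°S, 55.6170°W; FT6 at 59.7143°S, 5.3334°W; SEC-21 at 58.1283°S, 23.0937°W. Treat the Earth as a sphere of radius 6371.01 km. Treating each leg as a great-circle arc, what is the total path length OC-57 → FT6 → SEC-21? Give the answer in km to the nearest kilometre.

3655 km

OC-57→FT6: c = 0.411779 rad, d = 2623.45 km
FT6→SEC-21: c = 0.161880 rad, d = 1031.34 km
Total = 2623.45 + 1031.34 = 3654.79 km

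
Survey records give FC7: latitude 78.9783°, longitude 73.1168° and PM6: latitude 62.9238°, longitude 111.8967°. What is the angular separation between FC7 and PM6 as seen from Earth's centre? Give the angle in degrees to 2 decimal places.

19.64°

Δφ = -16.0545°,  Δλ = 38.7799°
a = sin²(Δφ/2) + cos φ₁ cos φ₂ sin²(Δλ/2) = 0.029092
c = 2·arcsin(√a) = 0.342804 rad = 19.6412°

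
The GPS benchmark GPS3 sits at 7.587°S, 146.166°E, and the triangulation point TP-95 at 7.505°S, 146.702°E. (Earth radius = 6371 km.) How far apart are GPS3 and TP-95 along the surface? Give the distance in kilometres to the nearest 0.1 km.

59.8 km

Δφ = 0.0820°,  Δλ = 0.5360°
a = sin²(Δφ/2) + cos φ₁ cos φ₂ sin²(Δλ/2) = 0.000022
c = 2·arcsin(√a) = 0.009384 rad = 0.5376°
d = R·c = 6371 × 0.009384 = 59.8 km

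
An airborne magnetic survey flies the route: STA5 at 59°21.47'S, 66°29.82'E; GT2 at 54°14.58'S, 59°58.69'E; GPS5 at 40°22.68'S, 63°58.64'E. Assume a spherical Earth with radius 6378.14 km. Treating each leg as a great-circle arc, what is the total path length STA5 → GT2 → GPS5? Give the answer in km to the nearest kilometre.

STA5: φ = -59.35783°, λ = +66.49700°
GT2: φ = -54.24300°, λ = +59.97817°
GPS5: φ = -40.37800°, λ = +63.97733°
STA5→GT2: c = 0.108751 rad, d = 693.63 km
GT2→GPS5: c = 0.246472 rad, d = 1572.04 km
Total = 693.63 + 1572.04 = 2265.66 km

2266 km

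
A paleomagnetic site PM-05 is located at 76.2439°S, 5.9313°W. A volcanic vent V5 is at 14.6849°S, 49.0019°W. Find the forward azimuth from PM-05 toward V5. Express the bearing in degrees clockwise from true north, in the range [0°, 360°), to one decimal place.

313.5°

Δλ = -43.0706°
y = sin Δλ · cos φ₂ = -0.660592
x = cos φ₁ sin φ₂ − sin φ₁ cos φ₂ cos Δλ = 0.626101
θ = atan2(y, x) = -46.5355° → 313.4645° (mod 360°)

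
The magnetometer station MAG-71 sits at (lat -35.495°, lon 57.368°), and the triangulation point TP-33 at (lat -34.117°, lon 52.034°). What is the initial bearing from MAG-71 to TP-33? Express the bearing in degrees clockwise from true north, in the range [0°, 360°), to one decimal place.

285.9°

Δλ = -5.3340°
y = sin Δλ · cos φ₂ = -0.076962
x = cos φ₁ sin φ₂ − sin φ₁ cos φ₂ cos Δλ = 0.021967
θ = atan2(y, x) = -74.0701° → 285.9299° (mod 360°)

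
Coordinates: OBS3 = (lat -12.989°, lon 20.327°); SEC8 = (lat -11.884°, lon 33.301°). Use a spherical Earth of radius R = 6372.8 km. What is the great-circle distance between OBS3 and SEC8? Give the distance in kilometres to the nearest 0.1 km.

1414.4 km

Δφ = 1.1050°,  Δλ = 12.9740°
a = sin²(Δφ/2) + cos φ₁ cos φ₂ sin²(Δλ/2) = 0.012264
c = 2·arcsin(√a) = 0.221939 rad = 12.7162°
d = R·c = 6372.8 × 0.221939 = 1414.4 km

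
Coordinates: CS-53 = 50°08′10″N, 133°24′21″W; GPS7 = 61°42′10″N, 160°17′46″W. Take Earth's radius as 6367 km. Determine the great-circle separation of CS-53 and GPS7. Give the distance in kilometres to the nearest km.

CS-53: φ = +50.13611°, λ = -133.40583°
GPS7: φ = +61.70278°, λ = -160.29611°
Δφ = 11.5667°,  Δλ = -26.8903°
a = sin²(Δφ/2) + cos φ₁ cos φ₂ sin²(Δλ/2) = 0.026581
c = 2·arcsin(√a) = 0.327535 rad = 18.7663°
d = R·c = 6367 × 0.327535 = 2085.4 km

2085 km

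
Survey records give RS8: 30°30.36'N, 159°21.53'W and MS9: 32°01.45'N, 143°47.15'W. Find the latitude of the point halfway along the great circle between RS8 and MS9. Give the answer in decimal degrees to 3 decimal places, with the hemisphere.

31.501°N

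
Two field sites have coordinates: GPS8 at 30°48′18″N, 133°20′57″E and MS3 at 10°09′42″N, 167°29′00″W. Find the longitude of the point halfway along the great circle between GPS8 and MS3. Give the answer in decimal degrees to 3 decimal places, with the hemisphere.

165.145°E

GPS8: φ = +30.80500°, λ = +133.34917°
MS3: φ = +10.16167°, λ = -167.48333°
Bx = cos φ₂ cos Δλ = 0.504490,  By = cos φ₂ sin Δλ = 0.845200
φₘ = atan2(sin φ₁ + sin φ₂, √((cos φ₁ + Bx)² + By²)) = 23.23054°
λₘ = λ₁ + atan2(By, cos φ₁ + Bx) = 165.14470°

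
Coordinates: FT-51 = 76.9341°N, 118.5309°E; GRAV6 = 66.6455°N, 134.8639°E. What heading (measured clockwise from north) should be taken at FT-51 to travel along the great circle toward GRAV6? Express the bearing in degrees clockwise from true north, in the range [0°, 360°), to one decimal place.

145.6°

Δλ = 16.3330°
y = sin Δλ · cos φ₂ = 0.111481
x = cos φ₁ sin φ₂ − sin φ₁ cos φ₂ cos Δλ = -0.163023
θ = atan2(y, x) = 145.6343° → 145.6343° (mod 360°)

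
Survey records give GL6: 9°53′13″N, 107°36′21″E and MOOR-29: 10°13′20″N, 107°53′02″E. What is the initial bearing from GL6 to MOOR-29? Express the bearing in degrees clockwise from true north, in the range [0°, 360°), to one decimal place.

39.2°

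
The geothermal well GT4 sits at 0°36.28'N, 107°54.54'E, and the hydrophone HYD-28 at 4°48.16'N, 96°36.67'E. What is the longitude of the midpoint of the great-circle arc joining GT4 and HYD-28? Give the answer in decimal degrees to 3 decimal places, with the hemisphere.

GT4: φ = +0.60467°, λ = +107.90900°
HYD-28: φ = +4.80267°, λ = +96.61117°
Bx = cos φ₂ cos Δλ = 0.977179,  By = cos φ₂ sin Δλ = -0.195221
φₘ = atan2(sin φ₁ + sin φ₂, √((cos φ₁ + Bx)² + By²)) = 2.71684°
λₘ = λ₁ + atan2(By, cos φ₁ + Bx) = 102.26989°

102.270°E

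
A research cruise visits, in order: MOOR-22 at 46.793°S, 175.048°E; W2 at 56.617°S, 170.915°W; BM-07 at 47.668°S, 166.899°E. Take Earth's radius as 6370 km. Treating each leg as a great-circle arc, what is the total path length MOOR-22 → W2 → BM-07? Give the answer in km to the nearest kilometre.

3252 km

MOOR-22→W2: c = 0.228145 rad, d = 1453.28 km
W2→BM-07: c = 0.282386 rad, d = 1798.80 km
Total = 1453.28 + 1798.80 = 3252.08 km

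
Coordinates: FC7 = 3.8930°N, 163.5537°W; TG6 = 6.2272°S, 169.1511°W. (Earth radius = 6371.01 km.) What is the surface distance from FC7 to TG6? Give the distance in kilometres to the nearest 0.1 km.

Δφ = -10.1202°,  Δλ = -5.5974°
a = sin²(Δφ/2) + cos φ₁ cos φ₂ sin²(Δλ/2) = 0.010144
c = 2·arcsin(√a) = 0.201776 rad = 11.5609°
d = R·c = 6371.01 × 0.201776 = 1285.5 km

1285.5 km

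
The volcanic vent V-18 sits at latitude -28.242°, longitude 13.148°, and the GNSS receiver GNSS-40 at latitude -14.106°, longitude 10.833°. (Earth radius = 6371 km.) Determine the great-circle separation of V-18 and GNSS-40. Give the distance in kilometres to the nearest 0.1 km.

1589.9 km

Δφ = 14.1360°,  Δλ = -2.3150°
a = sin²(Δφ/2) + cos φ₁ cos φ₂ sin²(Δλ/2) = 0.015489
c = 2·arcsin(√a) = 0.249559 rad = 14.2987°
d = R·c = 6371 × 0.249559 = 1589.9 km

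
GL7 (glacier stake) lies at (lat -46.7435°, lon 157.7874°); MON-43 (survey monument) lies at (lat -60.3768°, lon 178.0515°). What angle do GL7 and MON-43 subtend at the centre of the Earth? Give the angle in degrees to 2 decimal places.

18.04°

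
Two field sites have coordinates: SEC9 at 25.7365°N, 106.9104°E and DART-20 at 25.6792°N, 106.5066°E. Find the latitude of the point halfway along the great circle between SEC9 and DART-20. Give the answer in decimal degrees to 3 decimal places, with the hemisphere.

25.708°N

Bx = cos φ₂ cos Δλ = 0.901212,  By = cos φ₂ sin Δλ = -0.006352
φₘ = atan2(sin φ₁ + sin φ₂, √((cos φ₁ + Bx)² + By²)) = 25.70799°
λₘ = λ₁ + atan2(By, cos φ₁ + Bx) = 106.70845°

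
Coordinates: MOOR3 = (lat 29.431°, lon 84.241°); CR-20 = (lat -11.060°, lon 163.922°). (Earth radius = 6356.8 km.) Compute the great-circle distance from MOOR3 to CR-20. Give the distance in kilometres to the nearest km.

Δφ = -40.4910°,  Δλ = 79.6810°
a = sin²(Δφ/2) + cos φ₁ cos φ₂ sin²(Δλ/2) = 0.470575
c = 2·arcsin(√a) = 1.511912 rad = 86.6262°
d = R·c = 6356.8 × 1.511912 = 9610.9 km

9611 km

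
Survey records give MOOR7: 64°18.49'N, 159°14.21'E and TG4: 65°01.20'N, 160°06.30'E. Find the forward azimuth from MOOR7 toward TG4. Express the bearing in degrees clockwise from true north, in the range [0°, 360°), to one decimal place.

27.2°

MOOR7: φ = +64.30817°, λ = +159.23683°
TG4: φ = +65.02000°, λ = +160.10500°
Δλ = 0.8682°
y = sin Δλ · cos φ₂ = 0.006399
x = cos φ₁ sin φ₂ − sin φ₁ cos φ₂ cos Δλ = 0.012467
θ = atan2(y, x) = 27.1686° → 27.1686° (mod 360°)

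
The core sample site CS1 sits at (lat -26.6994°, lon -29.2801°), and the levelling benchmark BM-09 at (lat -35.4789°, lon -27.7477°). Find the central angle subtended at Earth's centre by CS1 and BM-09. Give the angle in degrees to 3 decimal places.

8.877°

Δφ = -8.7795°,  Δλ = 1.5324°
a = sin²(Δφ/2) + cos φ₁ cos φ₂ sin²(Δλ/2) = 0.005989
c = 2·arcsin(√a) = 0.154927 rad = 8.8766°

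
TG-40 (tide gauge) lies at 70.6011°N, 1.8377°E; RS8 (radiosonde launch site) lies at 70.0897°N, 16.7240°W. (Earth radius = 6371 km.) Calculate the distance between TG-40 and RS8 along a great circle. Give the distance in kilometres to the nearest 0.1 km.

693.8 km

Δφ = -0.5114°,  Δλ = -18.5617°
a = sin²(Δφ/2) + cos φ₁ cos φ₂ sin²(Δλ/2) = 0.002962
c = 2·arcsin(√a) = 0.108900 rad = 6.2395°
d = R·c = 6371 × 0.108900 = 693.8 km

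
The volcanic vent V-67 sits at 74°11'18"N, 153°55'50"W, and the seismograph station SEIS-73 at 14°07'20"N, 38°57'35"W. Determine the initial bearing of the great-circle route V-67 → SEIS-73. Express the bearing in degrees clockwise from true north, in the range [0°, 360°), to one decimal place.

V-67: φ = +74.18833°, λ = -153.93056°
SEIS-73: φ = +14.12222°, λ = -38.95972°
Δλ = 114.9708°
y = sin Δλ · cos φ₂ = 0.879125
x = cos φ₁ sin φ₂ − sin φ₁ cos φ₂ cos Δλ = 0.460389
θ = atan2(y, x) = 62.3594° → 62.3594° (mod 360°)

62.4°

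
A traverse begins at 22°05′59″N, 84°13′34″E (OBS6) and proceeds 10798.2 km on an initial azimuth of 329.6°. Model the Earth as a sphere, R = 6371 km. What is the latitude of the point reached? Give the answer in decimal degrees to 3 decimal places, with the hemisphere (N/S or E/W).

48.282°N

OBS6: φ = +22.09972°, λ = +84.22611°
δ = d/R = 10798.2/6371 = 1.694899 rad
φ₂ = arcsin(sin φ₁ cos δ + cos φ₁ sin δ cos θ)
   = arcsin(0.37622·-0.12378 + 0.92653·0.99231·0.86251) = 48.28199°
λ₂ = λ₁ + atan2(sin θ sin δ cos φ₁, cos δ − sin φ₁ sin φ₂) = -46.78581°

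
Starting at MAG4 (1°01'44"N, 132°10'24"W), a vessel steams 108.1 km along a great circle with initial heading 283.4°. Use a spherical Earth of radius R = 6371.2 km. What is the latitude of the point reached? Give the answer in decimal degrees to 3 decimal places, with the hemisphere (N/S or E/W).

1.254°N

MAG4: φ = +1.02889°, λ = -132.17333°
δ = d/R = 108.1/6371.2 = 0.016967 rad
φ₂ = arcsin(sin φ₁ cos δ + cos φ₁ sin δ cos θ)
   = arcsin(0.01796·0.99986 + 0.99984·0.01697·0.23175) = 1.25403°
λ₂ = λ₁ + atan2(sin θ sin δ cos φ₁, cos δ − sin φ₁ sin φ₂) = -133.11923°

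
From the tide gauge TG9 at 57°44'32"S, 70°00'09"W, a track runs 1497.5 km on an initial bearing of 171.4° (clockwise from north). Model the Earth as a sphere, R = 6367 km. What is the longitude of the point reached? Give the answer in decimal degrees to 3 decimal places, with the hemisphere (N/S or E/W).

TG9: φ = -57.74222°, λ = -70.00250°
δ = d/R = 1497.5/6367 = 0.235197 rad
φ₂ = arcsin(sin φ₁ cos δ + cos φ₁ sin δ cos θ)
   = arcsin(-0.84566·0.97247 + 0.53373·0.23303·-0.98876) = -70.97073°
λ₂ = λ₁ + atan2(sin θ sin δ cos φ₁, cos δ − sin φ₁ sin φ₂) = -63.86726°

63.867°W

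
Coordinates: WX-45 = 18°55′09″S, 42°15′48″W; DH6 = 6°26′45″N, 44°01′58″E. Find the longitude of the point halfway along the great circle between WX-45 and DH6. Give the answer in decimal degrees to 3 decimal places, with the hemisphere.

2.205°E

WX-45: φ = -18.91917°, λ = -42.26333°
DH6: φ = +6.44583°, λ = +44.03278°
Bx = cos φ₂ cos Δλ = 0.064192,  By = cos φ₂ sin Δλ = 0.991603
φₘ = atan2(sin φ₁ + sin φ₂, √((cos φ₁ + Bx)² + By²)) = -8.51655°
λₘ = λ₁ + atan2(By, cos φ₁ + Bx) = 2.20528°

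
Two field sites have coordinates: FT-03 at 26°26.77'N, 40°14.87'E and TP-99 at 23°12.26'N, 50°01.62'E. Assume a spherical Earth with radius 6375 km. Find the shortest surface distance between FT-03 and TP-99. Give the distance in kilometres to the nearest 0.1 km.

FT-03: φ = +26.44617°, λ = +40.24783°
TP-99: φ = +23.20433°, λ = +50.02700°
Δφ = -3.2418°,  Δλ = 9.7792°
a = sin²(Δφ/2) + cos φ₁ cos φ₂ sin²(Δλ/2) = 0.006779
c = 2·arcsin(√a) = 0.164853 rad = 9.4454°
d = R·c = 6375 × 0.164853 = 1050.9 km

1050.9 km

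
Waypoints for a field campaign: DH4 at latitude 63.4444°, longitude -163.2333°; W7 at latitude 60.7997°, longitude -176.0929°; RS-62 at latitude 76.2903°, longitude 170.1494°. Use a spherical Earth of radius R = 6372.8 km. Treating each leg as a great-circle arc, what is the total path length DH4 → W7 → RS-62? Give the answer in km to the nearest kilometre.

DH4→W7: c = 0.114392 rad, d = 729.00 km
W7→RS-62: c = 0.282516 rad, d = 1800.42 km
Total = 729.00 + 1800.42 = 2529.42 km

2529 km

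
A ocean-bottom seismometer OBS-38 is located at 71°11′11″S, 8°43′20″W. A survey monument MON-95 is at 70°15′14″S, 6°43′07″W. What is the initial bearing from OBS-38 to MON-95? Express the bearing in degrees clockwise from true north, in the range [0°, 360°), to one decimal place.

OBS-38: φ = -71.18639°, λ = -8.72222°
MON-95: φ = -70.25389°, λ = -6.71861°
Δλ = 2.0036°
y = sin Δλ · cos φ₂ = 0.011812
x = cos φ₁ sin φ₂ − sin φ₁ cos φ₂ cos Δλ = 0.016079
θ = atan2(y, x) = 36.3023° → 36.3023° (mod 360°)

36.3°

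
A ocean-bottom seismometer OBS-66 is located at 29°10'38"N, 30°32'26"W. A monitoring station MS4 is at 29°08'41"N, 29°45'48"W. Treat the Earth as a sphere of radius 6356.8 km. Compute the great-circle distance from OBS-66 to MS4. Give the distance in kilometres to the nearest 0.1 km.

75.4 km

OBS-66: φ = +29.17722°, λ = -30.54056°
MS4: φ = +29.14472°, λ = -29.76333°
Δφ = -0.0325°,  Δλ = 0.7772°
a = sin²(Δφ/2) + cos φ₁ cos φ₂ sin²(Δλ/2) = 0.000035
c = 2·arcsin(√a) = 0.011859 rad = 0.6795°
d = R·c = 6356.8 × 0.011859 = 75.4 km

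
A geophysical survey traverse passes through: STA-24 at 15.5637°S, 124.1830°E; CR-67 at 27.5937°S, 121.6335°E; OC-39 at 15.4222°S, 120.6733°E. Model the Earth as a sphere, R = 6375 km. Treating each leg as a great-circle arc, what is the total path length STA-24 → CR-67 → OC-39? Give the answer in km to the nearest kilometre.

STA-24→CR-67: c = 0.213980 rad, d = 1364.12 km
CR-67→OC-39: c = 0.213001 rad, d = 1357.88 km
Total = 1364.12 + 1357.88 = 2722.00 km

2722 km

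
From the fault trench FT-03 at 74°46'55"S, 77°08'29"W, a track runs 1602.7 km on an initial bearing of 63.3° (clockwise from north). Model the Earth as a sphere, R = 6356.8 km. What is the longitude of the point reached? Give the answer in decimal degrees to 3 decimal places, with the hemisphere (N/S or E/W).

45.548°W

FT-03: φ = -74.78194°, λ = -77.14139°
δ = d/R = 1602.7/6356.8 = 0.252124 rad
φ₂ = arcsin(sin φ₁ cos δ + cos φ₁ sin δ cos θ)
   = arcsin(-0.96493·0.96838 + 0.26249·0.24946·0.44932) = -64.82396°
λ₂ = λ₁ + atan2(sin θ sin δ cos φ₁, cos δ − sin φ₁ sin φ₂) = -45.54813°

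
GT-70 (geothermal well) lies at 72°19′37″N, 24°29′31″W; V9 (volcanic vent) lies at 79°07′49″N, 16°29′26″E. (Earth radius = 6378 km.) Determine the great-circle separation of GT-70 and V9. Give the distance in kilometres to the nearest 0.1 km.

1311.7 km

GT-70: φ = +72.32694°, λ = -24.49194°
V9: φ = +79.13028°, λ = +16.49056°
Δφ = 6.8033°,  Δλ = 40.9825°
a = sin²(Δφ/2) + cos φ₁ cos φ₂ sin²(Δλ/2) = 0.010536
c = 2·arcsin(√a) = 0.205655 rad = 11.7832°
d = R·c = 6378 × 0.205655 = 1311.7 km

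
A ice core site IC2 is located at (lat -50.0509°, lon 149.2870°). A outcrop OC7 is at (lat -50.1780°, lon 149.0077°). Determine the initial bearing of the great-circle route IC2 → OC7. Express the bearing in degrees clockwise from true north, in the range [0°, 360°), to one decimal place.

Δλ = -0.2793°
y = sin Δλ · cos φ₂ = -0.003122
x = cos φ₁ sin φ₂ − sin φ₁ cos φ₂ cos Δλ = -0.002224
θ = atan2(y, x) = -125.4684° → 234.5316° (mod 360°)

234.5°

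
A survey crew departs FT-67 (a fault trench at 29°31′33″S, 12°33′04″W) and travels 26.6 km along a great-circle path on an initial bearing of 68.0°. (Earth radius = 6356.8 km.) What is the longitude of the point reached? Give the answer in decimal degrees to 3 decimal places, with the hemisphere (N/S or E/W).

FT-67: φ = -29.52583°, λ = -12.55111°
δ = d/R = 26.6/6356.8 = 0.004184 rad
φ₂ = arcsin(sin φ₁ cos δ + cos φ₁ sin δ cos θ)
   = arcsin(-0.49282·0.99999 + 0.87013·0.00418·0.37461) = -29.43578°
λ₂ = λ₁ + atan2(sin θ sin δ cos φ₁, cos δ − sin φ₁ sin φ₂) = -12.29586°

12.296°W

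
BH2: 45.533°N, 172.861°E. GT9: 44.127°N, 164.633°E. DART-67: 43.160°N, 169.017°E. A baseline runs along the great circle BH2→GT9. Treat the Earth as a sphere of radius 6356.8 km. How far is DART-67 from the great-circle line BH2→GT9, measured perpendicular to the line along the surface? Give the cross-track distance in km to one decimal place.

δ₁₃ = central angle BH2→DART-67 = 0.063368 rad  (haversine)
θ₁₃ = bearing BH2→DART-67 = 230.555°,  θ₁₂ = bearing BH2→GT9 = 259.379°
dₓₜ = R·arcsin(sin δ₁₃ · sin(θ₁₃ − θ₁₂)) = 6356.8·arcsin(0.06333·sin(-28.824°)) = -194.110 km
|dₓₜ| = 194.110 km

194.1 km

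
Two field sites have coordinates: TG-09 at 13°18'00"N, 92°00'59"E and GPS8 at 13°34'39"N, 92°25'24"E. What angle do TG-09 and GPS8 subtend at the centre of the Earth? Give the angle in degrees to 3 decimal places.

0.483°

TG-09: φ = +13.30000°, λ = +92.01639°
GPS8: φ = +13.57750°, λ = +92.42333°
Δφ = 0.2775°,  Δλ = 0.4069°
a = sin²(Δφ/2) + cos φ₁ cos φ₂ sin²(Δλ/2) = 0.000018
c = 2·arcsin(√a) = 0.008437 rad = 0.4834°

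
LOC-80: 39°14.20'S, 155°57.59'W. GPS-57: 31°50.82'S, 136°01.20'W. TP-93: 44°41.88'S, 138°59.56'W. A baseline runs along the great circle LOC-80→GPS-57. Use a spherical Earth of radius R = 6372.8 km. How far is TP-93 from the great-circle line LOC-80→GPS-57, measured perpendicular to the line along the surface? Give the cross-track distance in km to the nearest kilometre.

1117 km

LOC-80: φ = -39.23667°, λ = -155.95983°
GPS-57: φ = -31.84700°, λ = -136.02000°
TP-93: φ = -44.69800°, λ = -138.99267°
δ₁₃ = central angle LOC-80→TP-93 = 0.239335 rad  (haversine)
θ₁₃ = bearing LOC-80→TP-93 = 118.950°,  θ₁₂ = bearing LOC-80→GPS-57 = 71.593°
dₓₜ = R·arcsin(sin δ₁₃ · sin(θ₁₃ − θ₁₂)) = 6372.8·arcsin(0.23706·sin(47.356°)) = 1116.961 km
|dₓₜ| = 1116.961 km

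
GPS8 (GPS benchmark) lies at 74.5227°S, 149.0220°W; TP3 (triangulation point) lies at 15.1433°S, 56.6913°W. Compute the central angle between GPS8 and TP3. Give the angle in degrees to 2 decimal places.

76.04°

Δφ = 59.3794°,  Δλ = 92.3307°
a = sin²(Δφ/2) + cos φ₁ cos φ₂ sin²(Δλ/2) = 0.379357
c = 2·arcsin(√a) = 1.327106 rad = 76.0376°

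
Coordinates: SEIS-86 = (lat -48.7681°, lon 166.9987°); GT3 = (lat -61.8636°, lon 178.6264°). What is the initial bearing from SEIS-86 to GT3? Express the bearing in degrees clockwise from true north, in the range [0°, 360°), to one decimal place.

157.9°

Δλ = 11.6277°
y = sin Δλ · cos φ₂ = 0.095046
x = cos φ₁ sin φ₂ − sin φ₁ cos φ₂ cos Δλ = -0.233853
θ = atan2(y, x) = 157.8814° → 157.8814° (mod 360°)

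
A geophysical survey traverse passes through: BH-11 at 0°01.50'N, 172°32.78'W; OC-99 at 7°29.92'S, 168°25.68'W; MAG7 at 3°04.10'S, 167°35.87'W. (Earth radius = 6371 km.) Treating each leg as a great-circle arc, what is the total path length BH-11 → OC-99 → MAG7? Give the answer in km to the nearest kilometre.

1454 km

BH-11: φ = +0.02500°, λ = -172.54633°
OC-99: φ = -7.49867°, λ = -168.42800°
MAG7: φ = -3.06833°, λ = -167.59783°
BH-11→OC-99: c = 0.149600 rad, d = 953.10 km
OC-99→MAG7: c = 0.078658 rad, d = 501.13 km
Total = 953.10 + 501.13 = 1454.23 km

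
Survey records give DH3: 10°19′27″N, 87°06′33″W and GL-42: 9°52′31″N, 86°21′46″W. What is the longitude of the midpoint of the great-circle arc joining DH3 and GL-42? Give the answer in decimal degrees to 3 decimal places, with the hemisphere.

DH3: φ = +10.32417°, λ = -87.10917°
GL-42: φ = +9.87528°, λ = -86.36278°
Bx = cos φ₂ cos Δλ = 0.985100,  By = cos φ₂ sin Δλ = 0.012834
φₘ = atan2(sin φ₁ + sin φ₂, √((cos φ₁ + Bx)² + By²)) = 10.09993°
λₘ = λ₁ + atan2(By, cos φ₁ + Bx) = -86.73571°

86.736°W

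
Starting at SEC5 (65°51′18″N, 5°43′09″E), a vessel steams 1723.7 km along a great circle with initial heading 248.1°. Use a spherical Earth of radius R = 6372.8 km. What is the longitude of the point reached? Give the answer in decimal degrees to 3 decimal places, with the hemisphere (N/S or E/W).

21.349°W

SEC5: φ = +65.85500°, λ = +5.71917°
δ = d/R = 1723.7/6372.8 = 0.270478 rad
φ₂ = arcsin(sin φ₁ cos δ + cos φ₁ sin δ cos θ)
   = arcsin(0.91251·0.96364 + 0.40905·0.26719·-0.37299) = 56.98963°
λ₂ = λ₁ + atan2(sin θ sin δ cos φ₁, cos δ − sin φ₁ sin φ₂) = -21.34935°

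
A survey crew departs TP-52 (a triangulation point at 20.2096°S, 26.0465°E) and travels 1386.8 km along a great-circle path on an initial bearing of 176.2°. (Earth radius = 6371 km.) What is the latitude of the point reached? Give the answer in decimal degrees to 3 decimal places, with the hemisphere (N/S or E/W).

δ = d/R = 1386.8/6371 = 0.217674 rad
φ₂ = arcsin(sin φ₁ cos δ + cos φ₁ sin δ cos θ)
   = arcsin(-0.34546·0.97640 + 0.93844·0.21596·-0.99780) = -32.65107°
λ₂ = λ₁ + atan2(sin θ sin δ cos φ₁, cos δ − sin φ₁ sin φ₂) = 27.02050°

32.651°S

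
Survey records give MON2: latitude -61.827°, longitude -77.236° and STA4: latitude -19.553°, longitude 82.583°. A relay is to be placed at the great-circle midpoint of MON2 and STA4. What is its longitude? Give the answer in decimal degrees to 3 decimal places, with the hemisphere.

64.512°E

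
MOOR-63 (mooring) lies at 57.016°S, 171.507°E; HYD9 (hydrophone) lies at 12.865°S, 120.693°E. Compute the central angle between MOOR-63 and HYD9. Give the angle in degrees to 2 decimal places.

58.53°

Δφ = 44.1510°,  Δλ = -50.8140°
a = sin²(Δφ/2) + cos φ₁ cos φ₂ sin²(Δλ/2) = 0.238945
c = 2·arcsin(√a) = 1.021474 rad = 58.5261°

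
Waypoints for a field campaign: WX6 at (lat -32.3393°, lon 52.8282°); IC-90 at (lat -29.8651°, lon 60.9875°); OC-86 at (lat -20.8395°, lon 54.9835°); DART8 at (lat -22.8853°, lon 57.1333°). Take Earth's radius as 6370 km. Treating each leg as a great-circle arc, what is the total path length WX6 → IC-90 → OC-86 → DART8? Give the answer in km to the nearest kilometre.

WX6→IC-90: c = 0.129311 rad, d = 823.71 km
IC-90→OC-86: c = 0.183711 rad, d = 1170.24 km
OC-86→DART8: c = 0.049873 rad, d = 317.69 km
Total = 823.71 + 1170.24 + 317.69 = 2311.64 km

2312 km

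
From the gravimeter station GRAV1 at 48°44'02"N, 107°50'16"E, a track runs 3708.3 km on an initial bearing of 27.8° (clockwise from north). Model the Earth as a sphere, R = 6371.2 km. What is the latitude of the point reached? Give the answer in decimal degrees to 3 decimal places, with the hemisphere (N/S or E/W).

71.553°N

GRAV1: φ = +48.73389°, λ = +107.83778°
δ = d/R = 3708.3/6371.2 = 0.582041 rad
φ₂ = arcsin(sin φ₁ cos δ + cos φ₁ sin δ cos θ)
   = arcsin(0.75165·0.83534 + 0.65956·0.54973·0.88458) = 71.55335°
λ₂ = λ₁ + atan2(sin θ sin δ cos φ₁, cos δ − sin φ₁ sin φ₂) = 161.96008°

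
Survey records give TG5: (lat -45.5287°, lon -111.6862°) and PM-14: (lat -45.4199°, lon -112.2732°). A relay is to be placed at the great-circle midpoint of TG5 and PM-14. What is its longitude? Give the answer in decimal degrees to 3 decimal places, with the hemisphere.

111.980°W

Bx = cos φ₂ cos Δλ = 0.701869,  By = cos φ₂ sin Δλ = -0.007191
φₘ = atan2(sin φ₁ + sin φ₂, √((cos φ₁ + Bx)² + By²)) = -45.47468°
λₘ = λ₁ + atan2(By, cos φ₁ + Bx) = -111.97998°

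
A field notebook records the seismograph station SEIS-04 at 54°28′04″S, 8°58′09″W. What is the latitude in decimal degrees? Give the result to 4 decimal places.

54° + 28′/60 + 4″/3600 = 54 + 0.46667 + 0.00111 = 54.4678°

54.4678°S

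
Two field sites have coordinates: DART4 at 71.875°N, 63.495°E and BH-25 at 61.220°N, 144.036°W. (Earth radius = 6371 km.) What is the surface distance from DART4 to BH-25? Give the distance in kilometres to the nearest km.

5066 km

Δφ = -10.6550°,  Δλ = 152.4690°
a = sin²(Δφ/2) + cos φ₁ cos φ₂ sin²(Δλ/2) = 0.149915
c = 2·arcsin(√a) = 0.795160 rad = 45.5593°
d = R·c = 6371 × 0.795160 = 5066.0 km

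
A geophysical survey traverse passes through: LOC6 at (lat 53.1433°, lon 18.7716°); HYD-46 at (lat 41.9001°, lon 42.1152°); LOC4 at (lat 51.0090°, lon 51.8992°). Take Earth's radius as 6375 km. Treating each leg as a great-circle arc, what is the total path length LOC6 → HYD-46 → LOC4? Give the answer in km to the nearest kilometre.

LOC6→HYD-46: c = 0.335444 rad, d = 2138.45 km
HYD-46→LOC4: c = 0.197411 rad, d = 1258.49 km
Total = 2138.45 + 1258.49 = 3396.95 km

3397 km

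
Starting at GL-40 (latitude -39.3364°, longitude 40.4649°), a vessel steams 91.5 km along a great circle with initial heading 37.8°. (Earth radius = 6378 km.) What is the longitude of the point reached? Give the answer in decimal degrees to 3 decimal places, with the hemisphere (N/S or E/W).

δ = d/R = 91.5/6378 = 0.014346 rad
φ₂ = arcsin(sin φ₁ cos δ + cos φ₁ sin δ cos θ)
   = arcsin(-0.63387·0.99990 + 0.77344·0.01435·0.79016) = -38.68512°
λ₂ = λ₁ + atan2(sin θ sin δ cos φ₁, cos δ − sin φ₁ sin φ₂) = 41.11029°

41.110°E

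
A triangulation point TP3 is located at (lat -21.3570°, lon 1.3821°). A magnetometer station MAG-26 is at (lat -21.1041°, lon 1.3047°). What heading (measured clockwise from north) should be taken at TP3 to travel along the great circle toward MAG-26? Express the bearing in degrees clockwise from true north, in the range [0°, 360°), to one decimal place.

344.1°

Δλ = -0.0774°
y = sin Δλ · cos φ₂ = -0.001260
x = cos φ₁ sin φ₂ − sin φ₁ cos φ₂ cos Δλ = 0.004414
θ = atan2(y, x) = -15.9363° → 344.0637° (mod 360°)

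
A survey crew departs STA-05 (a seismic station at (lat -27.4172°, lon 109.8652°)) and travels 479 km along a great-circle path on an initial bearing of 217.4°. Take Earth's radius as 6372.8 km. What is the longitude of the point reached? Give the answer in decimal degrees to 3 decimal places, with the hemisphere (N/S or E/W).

δ = d/R = 479/6372.8 = 0.075163 rad
φ₂ = arcsin(sin φ₁ cos δ + cos φ₁ sin δ cos θ)
   = arcsin(-0.46047·0.99718 + 0.88768·0.07509·-0.79441) = -30.80516°
λ₂ = λ₁ + atan2(sin θ sin δ cos φ₁, cos δ − sin φ₁ sin φ₂) = 106.82130°

106.821°E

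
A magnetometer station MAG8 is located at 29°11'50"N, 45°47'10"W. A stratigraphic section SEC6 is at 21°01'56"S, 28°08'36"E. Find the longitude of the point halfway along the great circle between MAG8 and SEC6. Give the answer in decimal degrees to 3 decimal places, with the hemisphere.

MAG8: φ = +29.19722°, λ = -45.78611°
SEC6: φ = -21.03222°, λ = +28.14333°
Bx = cos φ₂ cos Δλ = 0.258379,  By = cos φ₂ sin Δλ = 0.896904
φₘ = atan2(sin φ₁ + sin φ₂, √((cos φ₁ + Bx)² + By²)) = 5.10298°
λₘ = λ₁ + atan2(By, cos φ₁ + Bx) = -7.37905°

7.379°W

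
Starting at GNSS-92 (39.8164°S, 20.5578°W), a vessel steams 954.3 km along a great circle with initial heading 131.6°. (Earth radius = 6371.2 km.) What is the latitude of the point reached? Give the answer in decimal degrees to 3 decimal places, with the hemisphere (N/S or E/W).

δ = d/R = 954.3/6371.2 = 0.149783 rad
φ₂ = arcsin(sin φ₁ cos δ + cos φ₁ sin δ cos θ)
   = arcsin(-0.64033·0.98880 + 0.76810·0.14922·-0.66393) = -45.17463°
λ₂ = λ₁ + atan2(sin θ sin δ cos φ₁, cos δ − sin φ₁ sin φ₂) = -11.44989°

45.175°S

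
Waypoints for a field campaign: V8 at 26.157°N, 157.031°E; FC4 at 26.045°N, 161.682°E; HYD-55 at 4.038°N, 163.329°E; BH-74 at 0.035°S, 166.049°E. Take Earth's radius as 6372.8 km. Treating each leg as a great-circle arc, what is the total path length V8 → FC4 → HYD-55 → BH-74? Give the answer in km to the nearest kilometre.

3463 km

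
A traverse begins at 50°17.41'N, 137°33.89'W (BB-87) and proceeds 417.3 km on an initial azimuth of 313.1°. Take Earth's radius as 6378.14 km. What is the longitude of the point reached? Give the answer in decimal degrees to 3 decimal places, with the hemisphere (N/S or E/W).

142.090°W

BB-87: φ = +50.29017°, λ = -137.56483°
δ = d/R = 417.3/6378.14 = 0.065427 rad
φ₂ = arcsin(sin φ₁ cos δ + cos φ₁ sin δ cos θ)
   = arcsin(0.76929·0.99786 + 0.63890·0.06538·0.68327) = 52.76734°
λ₂ = λ₁ + atan2(sin θ sin δ cos φ₁, cos δ − sin φ₁ sin φ₂) = -142.09010°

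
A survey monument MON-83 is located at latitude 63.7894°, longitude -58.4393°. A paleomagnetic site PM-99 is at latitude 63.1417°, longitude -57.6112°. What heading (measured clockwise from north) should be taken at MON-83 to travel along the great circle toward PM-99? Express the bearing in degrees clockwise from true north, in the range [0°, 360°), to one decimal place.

Δλ = 0.8281°
y = sin Δλ · cos φ₂ = 0.006529
x = cos φ₁ sin φ₂ − sin φ₁ cos φ₂ cos Δλ = -0.011262
θ = atan2(y, x) = 149.8956° → 149.8956° (mod 360°)

149.9°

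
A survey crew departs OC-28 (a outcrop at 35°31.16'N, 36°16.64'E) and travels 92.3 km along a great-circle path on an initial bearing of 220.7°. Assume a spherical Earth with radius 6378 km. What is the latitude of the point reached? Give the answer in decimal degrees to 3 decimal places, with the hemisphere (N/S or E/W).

34.889°N

OC-28: φ = +35.51933°, λ = +36.27733°
δ = d/R = 92.3/6378 = 0.014472 rad
φ₂ = arcsin(sin φ₁ cos δ + cos φ₁ sin δ cos θ)
   = arcsin(0.58098·0.99990 + 0.81392·0.01447·-0.75813) = 34.88892°
λ₂ = λ₁ + atan2(sin θ sin δ cos φ₁, cos δ − sin φ₁ sin φ₂) = 35.61817°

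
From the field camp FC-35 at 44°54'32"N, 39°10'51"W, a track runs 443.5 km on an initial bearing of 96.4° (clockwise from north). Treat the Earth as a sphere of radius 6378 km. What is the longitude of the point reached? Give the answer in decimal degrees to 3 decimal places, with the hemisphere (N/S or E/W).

FC-35: φ = +44.90889°, λ = -39.18083°
δ = d/R = 443.5/6378 = 0.069536 rad
φ₂ = arcsin(sin φ₁ cos δ + cos φ₁ sin δ cos θ)
   = arcsin(0.70598·0.99758 + 0.70823·0.06948·-0.11147) = 44.33002°
λ₂ = λ₁ + atan2(sin θ sin δ cos φ₁, cos δ − sin φ₁ sin φ₂) = -33.64174°

33.642°W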